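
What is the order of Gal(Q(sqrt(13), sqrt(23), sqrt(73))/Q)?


The 3 square roots of distinct primes are multiplicatively independent over Q,
so [K:Q] = 2^3 and Gal(K/Q) is isomorphic to (Z/2Z)^3.
|Gal| = 2^3 = 8

8


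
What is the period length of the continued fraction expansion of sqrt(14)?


Run the CF algorithm for sqrt(14).
a_0 = floor(sqrt(14)) = 3; set m_0=0, q_0=1.
Recurrence: m' = q*a - m,  q' = (d - m'^2)/q,  a' = floor((a_0 + m')/q').
  step 1: m=3, q=5, a=1
  step 2: m=2, q=2, a=2
  step 3: m=2, q=5, a=1
  step 4: m=3, q=1, a=6
a_4 = 2*a_0 = 6, so the period closes here.
sqrt(14) = [3; 1, 2, 1, 6]
Period length = 4

4


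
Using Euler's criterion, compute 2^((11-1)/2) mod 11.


p = 11 is prime and the exponent is (p-1)/2 = 5, so by Euler's criterion 2^5 = (2/11) = +1 or -1 mod 11.
Compute by square-and-multiply:
  5 = 4 + 1 (binary 101)
  Repeated squaring mod 11: 2^1 = 2, 2^2 = 4, 2^4 = 5
  2^5 = 2^4 * 2^1 = 5 * 2 mod 11
    5 * 2 = 10 = 10 mod 11
  2^5 = 10 mod 11
Result 10 = p - 1 = -1 mod 11: 2 is a quadratic non-residue mod 11. As a residue in [0, p-1] the value is 10.
2^5 mod 11 = 10

10


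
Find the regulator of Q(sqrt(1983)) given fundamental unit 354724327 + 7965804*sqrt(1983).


epsilon = 354724327 + 7965804*sqrt(1983)
= 7.0945e+08
R = ln(7.0945e+08)
= 20.3800

20.3800


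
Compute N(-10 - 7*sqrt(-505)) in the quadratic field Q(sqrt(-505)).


N(a + b*sqrt(d)) = a^2 - d*b^2
= (-10)^2 - (-505)*(-7)^2
= 100 + 24745
= 24845

24845


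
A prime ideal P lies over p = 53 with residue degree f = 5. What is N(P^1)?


N(P^a) = p^(a*f)
= 53^(1*5)
= 53^5
= 418195493

418195493


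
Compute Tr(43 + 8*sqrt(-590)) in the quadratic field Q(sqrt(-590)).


Tr(a + b*sqrt(d)) = (a + b*sqrt(d)) + (a - b*sqrt(d)) = 2a
= 2 * (43)
= 86

86


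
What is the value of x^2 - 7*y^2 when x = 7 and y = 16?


x^2 - d*y^2
= 7^2 - 7*16^2
= 49 - 1792
= -1743

-1743


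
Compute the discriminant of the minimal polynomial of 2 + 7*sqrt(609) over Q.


The element 2 + 7*sqrt(609) has minimal polynomial:
x^2 - 4*x - 29837
Discriminant = (-4)^2 - 4*(-29837)
= 16 + 119348
= 119364

119364


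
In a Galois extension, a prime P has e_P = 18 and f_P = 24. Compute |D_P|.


|D_P| = e * f
= 18 * 24
= 432

432


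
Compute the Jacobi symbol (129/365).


Compute (129/365) via quadratic reciprocity:
  reciprocity: (129/365) -> +(365/129)
  reduce: (107/129)
  reciprocity: (107/129) -> +(129/107)
  reduce: (22/107)
  pull out 2: (2/107) = -1  (since 107 mod 8 = 3)
  reciprocity: (11/107) -> -(107/11)
  reduce: (8/11)
  pull out 2: (2/11) = -1  (since 11 mod 8 = 3)
  pull out 2: (2/11) = -1  (since 11 mod 8 = 3)
  pull out 2: (2/11) = -1  (since 11 mod 8 = 3)
  (1/11) = 1
Product of signs = -1

-1


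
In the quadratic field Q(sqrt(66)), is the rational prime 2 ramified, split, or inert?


K = Q(sqrt(66)). Since d mod 4 = 2, disc(K) = 264.
Check p | disc: 264 mod 2 = 0.
p divides disc, so p ramifies: (p) = P^2 with e=2, f=1, g=1.
Therefore p is ramified.

ramified


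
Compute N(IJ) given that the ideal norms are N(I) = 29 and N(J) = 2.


N(IJ) = N(I) * N(J)
= 29 * 2
= 58

58


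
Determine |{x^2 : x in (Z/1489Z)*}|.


For prime p, the number of non-zero quadratic residues is (p-1)/2.
= (1489-1)/2
= 744

744


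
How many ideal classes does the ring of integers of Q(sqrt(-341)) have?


K = Q(sqrt(-341)). d mod 4 = 3, so D = disc(K) = 4d = -1364
h(K) equals the number of primitive reduced positive-definite forms (a, b, c) = a*x^2 + b*x*y + c*y^2 with b^2 - 4ac = D,
where reduced means |b| <= a <= c, with b >= 0 whenever |b| = a or a = c, and primitive means gcd(a, b, c) = 1.
Reduced forces 3a^2 <= |D| = 1364, so 1 <= a <= 21; b must have the parity of D, and c = (b^2 - D)/(4a) must be an integer >= a.
Enumerate a = 1..21, b in [-a, a]:
  a=1: (1, 0, 341)  [1]
  a=2: (2, 2, 171)  [1]
  a=3: (3, -2, 114), (3, 2, 114)  [2]
  a=4: none
  a=5: (5, -4, 69), (5, 4, 69)  [2]
  a=6: (6, -2, 57), (6, 2, 57)  [2]
  a=7: (7, -6, 50), (7, 6, 50)  [2]
  a=8: none
  a=9: (9, -2, 38), (9, 2, 38)  [2]
  a=10: (10, -6, 35), (10, 6, 35)  [2]
  a=11: (11, 0, 31)  [1]
  a=12: none
  a=13: (13, -12, 29), (13, 12, 29)  [2]
  a=14: (14, -6, 25), (14, 6, 25)  [2]
  a=15: (15, -14, 26), (15, -4, 23), (15, 4, 23), (15, 14, 26)  [4]
  a=16: none
  a=17: (17, -8, 21), (17, 8, 21)  [2]
  a=18: (18, -2, 19), (18, 2, 19)  [2]
  a=19..20: none
  a=21: (21, 20, 21)  [1]
Total reduced forms: 1 + 1 + 2 + 2 + 2 + 2 + 2 + 2 + 1 + 2 + 2 + 4 + 2 + 2 + 1 = 28
h = 28

28


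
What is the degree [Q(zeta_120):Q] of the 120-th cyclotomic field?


The degree equals Euler's totient phi(120).
120 = 2^3 * 3 * 5
phi(120) = 32

32


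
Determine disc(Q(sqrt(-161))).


For K = Q(sqrt(d)) with d squarefree: disc(K) = d if d = 1 mod 4, and disc(K) = 4d if d = 2 or 3 mod 4.
Here d = -161, and d mod 4 = 3.
d = 3 mod 4, not 1 (O_K = Z[sqrt(d)]), so disc(K) = 4d = 4 * (-161) = -644

-644


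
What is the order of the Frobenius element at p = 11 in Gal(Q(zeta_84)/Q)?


The Frobenius at p in Gal(Q(zeta_n)/Q) = (Z/nZ)* is the class of p, so its order is ord_84(11), the smallest k >= 1 with 11^k = 1 mod 84.
n = 84 = 2^2 * 3 * 7, phi(84) = 24; the order divides phi(n).
Divisors of 24: 1, 2, 3, 4, 6, 8, 12, 24
Repeated squaring mod 84: 11^1 = 11, 11^2 = 37, 11^4 = 25, 11^8 = 37, 11^16 = 25
Test divisors in increasing order:
  k=1: 11^1 = 11 mod 84
  k=2: 11^2 = 37 mod 84
  k=3: 11^3 = 37 * 11 = 71 mod 84
  k=4: 11^4 = 25 mod 84
  k=6: 11^6 = 25 * 37 = 1 mod 84  <- first divisor giving 1
Order = 6

6


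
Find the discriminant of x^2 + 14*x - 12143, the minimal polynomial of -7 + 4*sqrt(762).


The element -7 + 4*sqrt(762) has minimal polynomial:
x^2 + 14*x - 12143
Discriminant = (14)^2 - 4*(-12143)
= 196 + 48572
= 48768

48768


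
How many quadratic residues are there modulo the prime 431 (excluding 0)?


For prime p, the number of non-zero quadratic residues is (p-1)/2.
= (431-1)/2
= 215

215


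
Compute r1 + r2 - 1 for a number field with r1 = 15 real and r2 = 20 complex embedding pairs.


By Dirichlet's unit theorem:
rank = r1 + r2 - 1
= 15 + 20 - 1
= 34

34


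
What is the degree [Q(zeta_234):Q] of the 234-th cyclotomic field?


The degree equals Euler's totient phi(234).
234 = 2 * 3^2 * 13
phi(234) = 72

72


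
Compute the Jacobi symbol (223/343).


Compute (223/343) via quadratic reciprocity:
  reciprocity: (223/343) -> -(343/223)
  reduce: (120/223)
  pull out 2: (2/223) = +1  (since 223 mod 8 = 7)
  pull out 2: (2/223) = +1  (since 223 mod 8 = 7)
  pull out 2: (2/223) = +1  (since 223 mod 8 = 7)
  reciprocity: (15/223) -> -(223/15)
  reduce: (13/15)
  reciprocity: (13/15) -> +(15/13)
  reduce: (2/13)
  pull out 2: (2/13) = -1  (since 13 mod 8 = 5)
  (1/13) = 1
Product of signs = -1

-1


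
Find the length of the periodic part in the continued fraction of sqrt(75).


Run the CF algorithm for sqrt(75).
a_0 = floor(sqrt(75)) = 8; set m_0=0, q_0=1.
Recurrence: m' = q*a - m,  q' = (d - m'^2)/q,  a' = floor((a_0 + m')/q').
  step 1: m=8, q=11, a=1
  step 2: m=3, q=6, a=1
  step 3: m=3, q=11, a=1
  step 4: m=8, q=1, a=16
a_4 = 2*a_0 = 16, so the period closes here.
sqrt(75) = [8; 1, 1, 1, 16]
Period length = 4

4


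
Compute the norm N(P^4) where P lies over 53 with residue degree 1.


N(P^a) = p^(a*f)
= 53^(4*1)
= 53^4
= 7890481

7890481


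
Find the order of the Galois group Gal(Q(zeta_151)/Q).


|Gal(Q(zeta_151)/Q)| = phi(151)
= 150

150


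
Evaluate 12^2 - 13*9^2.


x^2 - d*y^2
= 12^2 - 13*9^2
= 144 - 1053
= -909

-909


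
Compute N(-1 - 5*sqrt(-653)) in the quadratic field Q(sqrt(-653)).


N(a + b*sqrt(d)) = a^2 - d*b^2
= (-1)^2 - (-653)*(-5)^2
= 1 + 16325
= 16326

16326


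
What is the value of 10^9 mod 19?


p = 19 is prime and the exponent is (p-1)/2 = 9, so by Euler's criterion 10^9 = (10/19) = +1 or -1 mod 19.
Compute by square-and-multiply:
  9 = 8 + 1 (binary 1001)
  Repeated squaring mod 19: 10^1 = 10, 10^2 = 5, 10^4 = 6, 10^8 = 17
  10^9 = 10^8 * 10^1 = 17 * 10 mod 19
    17 * 10 = 170 = 18 mod 19
  10^9 = 18 mod 19
Result 18 = p - 1 = -1 mod 19: 10 is a quadratic non-residue mod 19. As a residue in [0, p-1] the value is 18.
10^9 mod 19 = 18

18


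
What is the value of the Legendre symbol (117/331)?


p = 331 is prime, so compute (117/331) with the reciprocity algorithm (Jacobi-symbol steps: pull out 2s via (2/n), flip via reciprocity, reduce):
  reciprocity: (117/331) -> +(331/117)
  reduce: (97/117)
  reciprocity: (97/117) -> +(117/97)
  reduce: (20/97)
  pull out 2: (2/97) = +1  (since 97 mod 8 = 1)
  pull out 2: (2/97) = +1  (since 97 mod 8 = 1)
  reciprocity: (5/97) -> +(97/5)
  reduce: (2/5)
  pull out 2: (2/5) = -1  (since 5 mod 8 = 5)
  (1/5) = 1
Product of signs = -1
(117/331) = -1

-1


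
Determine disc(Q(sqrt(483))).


For K = Q(sqrt(d)) with d squarefree: disc(K) = d if d = 1 mod 4, and disc(K) = 4d if d = 2 or 3 mod 4.
Here d = 483, and d mod 4 = 3.
d = 3 mod 4, not 1 (O_K = Z[sqrt(d)]), so disc(K) = 4d = 4 * (483) = 1932

1932


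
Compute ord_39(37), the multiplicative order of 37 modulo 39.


We want ord_39(37), the smallest k >= 1 with 37^k = 1 mod 39.
n = 39 = 3 * 13, phi(39) = 24; the order divides phi(n).
Divisors of 24: 1, 2, 3, 4, 6, 8, 12, 24
Repeated squaring mod 39: 37^1 = 37, 37^2 = 4, 37^4 = 16, 37^8 = 22, 37^16 = 16
Test divisors in increasing order:
  k=1: 37^1 = 37 mod 39
  k=2: 37^2 = 4 mod 39
  k=3: 37^3 = 4 * 37 = 31 mod 39
  k=4: 37^4 = 16 mod 39
  k=6: 37^6 = 16 * 4 = 25 mod 39
  k=8: 37^8 = 22 mod 39
  k=12: 37^12 = 22 * 16 = 1 mod 39  <- first divisor giving 1
Order = 12

12


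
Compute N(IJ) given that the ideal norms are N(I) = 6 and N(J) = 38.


N(IJ) = N(I) * N(J)
= 6 * 38
= 228

228


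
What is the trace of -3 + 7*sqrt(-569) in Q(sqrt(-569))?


Tr(a + b*sqrt(d)) = (a + b*sqrt(d)) + (a - b*sqrt(d)) = 2a
= 2 * (-3)
= -6

-6


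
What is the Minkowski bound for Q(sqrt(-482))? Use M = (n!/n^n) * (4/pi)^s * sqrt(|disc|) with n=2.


d = -482, d mod 4 = 2, so disc(K) = 4d = -1928; |disc(K)| = 1928
Imaginary quadratic field, so n = 2, s = r2 = 1, r1 = 0
M = (n!/n^n) * (4/pi)^s * sqrt(|disc(K)|) = (2!/2^2) * (4/pi)^1 * sqrt(1928)
= 0.5 * 1.273240 * 43.908997
= 27.9533

27.9533


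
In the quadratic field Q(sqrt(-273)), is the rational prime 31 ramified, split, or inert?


K = Q(sqrt(-273)). Since d mod 4 = 3, disc(K) = -1092.
Check p | disc: -1092 mod 31 = 24.
p does not divide disc. Compute Legendre symbol (d/p):
6^((31-1)/2) mod 31 = -1
(d/p) = -1, so p is inert: (p) stays prime with e=1, f=2, g=1.
Therefore p is inert.

inert


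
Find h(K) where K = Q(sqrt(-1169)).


K = Q(sqrt(-1169)). d mod 4 = 3, so D = disc(K) = 4d = -4676
h(K) equals the number of primitive reduced positive-definite forms (a, b, c) = a*x^2 + b*x*y + c*y^2 with b^2 - 4ac = D,
where reduced means |b| <= a <= c, with b >= 0 whenever |b| = a or a = c, and primitive means gcd(a, b, c) = 1.
Reduced forces 3a^2 <= |D| = 4676, so 1 <= a <= 39; b must have the parity of D, and c = (b^2 - D)/(4a) must be an integer >= a.
Enumerate a = 1..39, b in [-a, a]:
  a=1: (1, 0, 1169)  [1]
  a=2: (2, 2, 585)  [1]
  a=3: (3, -2, 390), (3, 2, 390)  [2]
  a=4: none
  a=5: (5, -2, 234), (5, 2, 234)  [2]
  a=6: (6, -2, 195), (6, 2, 195)  [2]
  a=7: (7, 0, 167)  [1]
  a=8: none
  a=9: (9, -2, 130), (9, 2, 130)  [2]
  a=10: (10, -2, 117), (10, 2, 117)  [2]
  a=11..12: none
  a=13: (13, -2, 90), (13, 2, 90)  [2]
  a=14: (14, 14, 87)  [1]
  a=15: (15, -8, 79), (15, -2, 78), (15, 2, 78), (15, 8, 79)  [4]
  a=16: none
  a=17: (17, -4, 69), (17, 4, 69)  [2]
  a=18: (18, -2, 65), (18, 2, 65)  [2]
  a=19: (19, -6, 62), (19, 6, 62)  [2]
  a=20: none
  a=21: (21, -14, 58), (21, 14, 58)  [2]
  a=22: none
  a=23: (23, -4, 51), (23, 4, 51)  [2]
  a=24: none
  a=25: (25, -18, 50), (25, 18, 50)  [2]
  a=26: (26, -2, 45), (26, 2, 45)  [2]
  a=27: (27, -20, 47), (27, 20, 47)  [2]
  a=28: none
  a=29: (29, -14, 42), (29, 14, 42)  [2]
  a=30: (30, -22, 43), (30, -2, 39), (30, 2, 39), (30, 22, 43)  [4]
  a=31: (31, -6, 38), (31, 6, 38)  [2]
  a=32..33: none
  a=34: (34, -30, 41), (34, 30, 41)  [2]
  a=35: (35, -28, 39), (35, 28, 39)  [2]
  a=36..39: none
Total reduced forms: 1 + 1 + 2 + 2 + 2 + 1 + 2 + 2 + 2 + 1 + 4 + 2 + 2 + 2 + 2 + 2 + 2 + 2 + 2 + 2 + 4 + 2 + 2 + 2 = 48
h = 48

48


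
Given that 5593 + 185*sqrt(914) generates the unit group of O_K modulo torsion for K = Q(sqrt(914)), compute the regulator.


epsilon = 5593 + 185*sqrt(914)
= 11186.0001
R = ln(11186.0001)
= 9.3224

9.3224


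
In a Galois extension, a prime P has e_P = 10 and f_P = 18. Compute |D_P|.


|D_P| = e * f
= 10 * 18
= 180

180


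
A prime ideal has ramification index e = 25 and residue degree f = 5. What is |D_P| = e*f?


|D_P| = e * f
= 25 * 5
= 125

125


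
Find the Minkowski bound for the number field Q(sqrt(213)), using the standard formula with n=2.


d = 213, d mod 4 = 1, so disc(K) = d = 213; |disc(K)| = 213
Real quadratic field, so n = 2, s = r2 = 0, r1 = 2
M = (n!/n^n) * (4/pi)^s * sqrt(|disc(K)|) = (2!/2^2) * (4/pi)^0 * sqrt(213)
= 0.5 * 1.000000 * 14.594520
= 7.2973

7.2973


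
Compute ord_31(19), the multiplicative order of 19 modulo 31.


We want ord_31(19), the smallest k >= 1 with 19^k = 1 mod 31.
n = 31 = 31, phi(31) = 30; the order divides phi(n).
Divisors of 30: 1, 2, 3, 5, 6, 10, 15, 30
Repeated squaring mod 31: 19^1 = 19, 19^2 = 20, 19^4 = 28, 19^8 = 9, 19^16 = 19
Test divisors in increasing order:
  k=1: 19^1 = 19 mod 31
  k=2: 19^2 = 20 mod 31
  k=3: 19^3 = 20 * 19 = 8 mod 31
  k=5: 19^5 = 28 * 19 = 5 mod 31
  k=6: 19^6 = 28 * 20 = 2 mod 31
  k=10: 19^10 = 9 * 20 = 25 mod 31
  k=15: 19^15 = 9 * 28 * 20 * 19 = 1 mod 31  <- first divisor giving 1
Order = 15

15


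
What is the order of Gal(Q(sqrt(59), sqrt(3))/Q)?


The 2 square roots of distinct primes are multiplicatively independent over Q,
so [K:Q] = 2^2 and Gal(K/Q) is isomorphic to (Z/2Z)^2.
|Gal| = 2^2 = 4

4


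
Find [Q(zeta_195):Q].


The degree equals Euler's totient phi(195).
195 = 3 * 5 * 13
phi(195) = 96

96


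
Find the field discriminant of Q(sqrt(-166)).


For K = Q(sqrt(d)) with d squarefree: disc(K) = d if d = 1 mod 4, and disc(K) = 4d if d = 2 or 3 mod 4.
Here d = -166, and d mod 4 = 2.
d = 2 mod 4, not 1 (O_K = Z[sqrt(d)]), so disc(K) = 4d = 4 * (-166) = -664

-664


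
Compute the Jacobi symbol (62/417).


Compute (62/417) via quadratic reciprocity:
  pull out 2: (2/417) = +1  (since 417 mod 8 = 1)
  reciprocity: (31/417) -> +(417/31)
  reduce: (14/31)
  pull out 2: (2/31) = +1  (since 31 mod 8 = 7)
  reciprocity: (7/31) -> -(31/7)
  reduce: (3/7)
  reciprocity: (3/7) -> -(7/3)
  reduce: (1/3)
  (1/3) = 1
Product of signs = 1

1


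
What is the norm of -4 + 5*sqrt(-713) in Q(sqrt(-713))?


N(a + b*sqrt(d)) = a^2 - d*b^2
= (-4)^2 - (-713)*(5)^2
= 16 + 17825
= 17841

17841


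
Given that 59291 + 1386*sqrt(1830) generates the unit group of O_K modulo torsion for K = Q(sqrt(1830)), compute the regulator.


epsilon = 59291 + 1386*sqrt(1830)
= 118582.0000
R = ln(118582.0000)
= 11.6834

11.6834


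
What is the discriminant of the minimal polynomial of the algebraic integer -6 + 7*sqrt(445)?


The element -6 + 7*sqrt(445) has minimal polynomial:
x^2 + 12*x - 21769
Discriminant = (12)^2 - 4*(-21769)
= 144 + 87076
= 87220

87220


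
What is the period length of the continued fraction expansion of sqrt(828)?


Run the CF algorithm for sqrt(828).
a_0 = floor(sqrt(828)) = 28; set m_0=0, q_0=1.
Recurrence: m' = q*a - m,  q' = (d - m'^2)/q,  a' = floor((a_0 + m')/q').
  step 1: m=28, q=44, a=1
  step 2: m=16, q=13, a=3
  step 3: m=23, q=23, a=2
  step 4: m=23, q=13, a=3
  step 5: m=16, q=44, a=1
  step 6: m=28, q=1, a=56
a_6 = 2*a_0 = 56, so the period closes here.
sqrt(828) = [28; 1, 3, 2, 3, 1, 56]
Period length = 6

6


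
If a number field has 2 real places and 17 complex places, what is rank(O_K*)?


By Dirichlet's unit theorem:
rank = r1 + r2 - 1
= 2 + 17 - 1
= 18

18


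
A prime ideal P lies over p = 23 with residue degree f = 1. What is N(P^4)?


N(P^a) = p^(a*f)
= 23^(4*1)
= 23^4
= 279841

279841


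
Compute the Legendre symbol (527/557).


p = 557 is prime, so compute (527/557) with the reciprocity algorithm (Jacobi-symbol steps: pull out 2s via (2/n), flip via reciprocity, reduce):
  reciprocity: (527/557) -> +(557/527)
  reduce: (30/527)
  pull out 2: (2/527) = +1  (since 527 mod 8 = 7)
  reciprocity: (15/527) -> -(527/15)
  reduce: (2/15)
  pull out 2: (2/15) = +1  (since 15 mod 8 = 7)
  (1/15) = 1
Product of signs = -1
(527/557) = -1

-1


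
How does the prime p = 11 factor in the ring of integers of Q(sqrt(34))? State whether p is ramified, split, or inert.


K = Q(sqrt(34)). Since d mod 4 = 2, disc(K) = 136.
Check p | disc: 136 mod 11 = 4.
p does not divide disc. Compute Legendre symbol (d/p):
1^((11-1)/2) mod 11 = 1
(d/p) = 1, so p splits: (p) = P*P' with e=1, f=1, g=2.
Therefore p is split.

split


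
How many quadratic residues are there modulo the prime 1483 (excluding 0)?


For prime p, the number of non-zero quadratic residues is (p-1)/2.
= (1483-1)/2
= 741

741


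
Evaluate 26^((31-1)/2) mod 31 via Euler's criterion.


p = 31 is prime and the exponent is (p-1)/2 = 15, so by Euler's criterion 26^15 = (26/31) = +1 or -1 mod 31.
Compute by square-and-multiply:
  15 = 8 + 4 + 2 + 1 (binary 1111)
  Repeated squaring mod 31: 26^1 = 26, 26^2 = 25, 26^4 = 5, 26^8 = 25
  26^15 = 26^8 * 26^4 * 26^2 * 26^1 = 25 * 5 * 25 * 26 mod 31
    25 * 5 = 125 = 1 mod 31
    1 * 25 = 25 = 25 mod 31
    25 * 26 = 650 = 30 mod 31
  26^15 = 30 mod 31
Result 30 = p - 1 = -1 mod 31: 26 is a quadratic non-residue mod 31. As a residue in [0, p-1] the value is 30.
26^15 mod 31 = 30

30


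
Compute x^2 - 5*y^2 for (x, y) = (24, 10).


x^2 - d*y^2
= 24^2 - 5*10^2
= 576 - 500
= 76

76


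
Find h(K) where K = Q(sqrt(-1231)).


K = Q(sqrt(-1231)). d mod 4 = 1, so D = disc(K) = d = -1231
h(K) equals the number of primitive reduced positive-definite forms (a, b, c) = a*x^2 + b*x*y + c*y^2 with b^2 - 4ac = D,
where reduced means |b| <= a <= c, with b >= 0 whenever |b| = a or a = c, and primitive means gcd(a, b, c) = 1.
Reduced forces 3a^2 <= |D| = 1231, so 1 <= a <= 20; b must have the parity of D, and c = (b^2 - D)/(4a) must be an integer >= a.
Enumerate a = 1..20, b in [-a, a]:
  a=1: (1, 1, 308)  [1]
  a=2: (2, -1, 154), (2, 1, 154)  [2]
  a=3: none
  a=4: (4, -1, 77), (4, 1, 77)  [2]
  a=5: (5, -3, 62), (5, 3, 62)  [2]
  a=6: none
  a=7: (7, -1, 44), (7, 1, 44)  [2]
  a=8: (8, -7, 40), (8, 7, 40)  [2]
  a=9: none
  a=10: (10, -7, 32), (10, -3, 31), (10, 3, 31), (10, 7, 32)  [4]
  a=11: (11, -1, 28), (11, 1, 28)  [2]
  a=12: none
  a=13: (13, -11, 26), (13, 11, 26)  [2]
  a=14: (14, -13, 25), (14, -1, 22), (14, 1, 22), (14, 13, 25)  [4]
  a=15: none
  a=16: (16, -7, 20), (16, 7, 20)  [2]
  a=17..18: none
  a=19: (19, -17, 20), (19, 17, 20)  [2]
  a=20: none
Total reduced forms: 1 + 2 + 2 + 2 + 2 + 2 + 4 + 2 + 2 + 4 + 2 + 2 = 27
h = 27

27


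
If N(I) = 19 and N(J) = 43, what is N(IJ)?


N(IJ) = N(I) * N(J)
= 19 * 43
= 817

817


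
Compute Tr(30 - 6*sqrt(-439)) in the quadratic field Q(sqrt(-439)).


Tr(a + b*sqrt(d)) = (a + b*sqrt(d)) + (a - b*sqrt(d)) = 2a
= 2 * (30)
= 60

60


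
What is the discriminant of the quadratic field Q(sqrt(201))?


For K = Q(sqrt(d)) with d squarefree: disc(K) = d if d = 1 mod 4, and disc(K) = 4d if d = 2 or 3 mod 4.
Here d = 201, and d mod 4 = 1.
d = 1 mod 4 (O_K = Z[(1+sqrt(d))/2]), so disc(K) = d = 201

201


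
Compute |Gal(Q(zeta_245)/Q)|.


|Gal(Q(zeta_245)/Q)| = phi(245)
= 168

168


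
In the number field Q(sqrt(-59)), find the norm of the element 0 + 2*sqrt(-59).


N(a + b*sqrt(d)) = a^2 - d*b^2
= (0)^2 - (-59)*(2)^2
= 0 + 236
= 236

236


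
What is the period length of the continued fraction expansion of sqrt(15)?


Run the CF algorithm for sqrt(15).
a_0 = floor(sqrt(15)) = 3; set m_0=0, q_0=1.
Recurrence: m' = q*a - m,  q' = (d - m'^2)/q,  a' = floor((a_0 + m')/q').
  step 1: m=3, q=6, a=1
  step 2: m=3, q=1, a=6
a_2 = 2*a_0 = 6, so the period closes here.
sqrt(15) = [3; 1, 6]
Period length = 2

2


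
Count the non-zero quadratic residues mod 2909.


For prime p, the number of non-zero quadratic residues is (p-1)/2.
= (2909-1)/2
= 1454

1454


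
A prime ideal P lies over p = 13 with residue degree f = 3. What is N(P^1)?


N(P^a) = p^(a*f)
= 13^(1*3)
= 13^3
= 2197

2197


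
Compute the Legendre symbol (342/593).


p = 593 is prime, so compute (342/593) with the reciprocity algorithm (Jacobi-symbol steps: pull out 2s via (2/n), flip via reciprocity, reduce):
  pull out 2: (2/593) = +1  (since 593 mod 8 = 1)
  reciprocity: (171/593) -> +(593/171)
  reduce: (80/171)
  pull out 2: (2/171) = -1  (since 171 mod 8 = 3)
  pull out 2: (2/171) = -1  (since 171 mod 8 = 3)
  pull out 2: (2/171) = -1  (since 171 mod 8 = 3)
  pull out 2: (2/171) = -1  (since 171 mod 8 = 3)
  reciprocity: (5/171) -> +(171/5)
  reduce: (1/5)
  (1/5) = 1
Product of signs = 1
(342/593) = 1

1


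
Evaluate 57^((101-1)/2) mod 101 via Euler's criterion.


p = 101 is prime and the exponent is (p-1)/2 = 50, so by Euler's criterion 57^50 = (57/101) = +1 or -1 mod 101.
Compute by square-and-multiply:
  50 = 32 + 16 + 2 (binary 110010)
  Repeated squaring mod 101: 57^1 = 57, 57^2 = 17, 57^4 = 87, 57^8 = 95, 57^16 = 36, 57^32 = 84
  57^50 = 57^32 * 57^16 * 57^2 = 84 * 36 * 17 mod 101
    84 * 36 = 3024 = 95 mod 101
    95 * 17 = 1615 = 100 mod 101
  57^50 = 100 mod 101
Result 100 = p - 1 = -1 mod 101: 57 is a quadratic non-residue mod 101. As a residue in [0, p-1] the value is 100.
57^50 mod 101 = 100

100


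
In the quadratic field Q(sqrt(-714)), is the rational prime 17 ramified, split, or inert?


K = Q(sqrt(-714)). Since d mod 4 = 2, disc(K) = -2856.
Check p | disc: -2856 mod 17 = 0.
p divides disc, so p ramifies: (p) = P^2 with e=2, f=1, g=1.
Therefore p is ramified.

ramified


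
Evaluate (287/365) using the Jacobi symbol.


Compute (287/365) via quadratic reciprocity:
  reciprocity: (287/365) -> +(365/287)
  reduce: (78/287)
  pull out 2: (2/287) = +1  (since 287 mod 8 = 7)
  reciprocity: (39/287) -> -(287/39)
  reduce: (14/39)
  pull out 2: (2/39) = +1  (since 39 mod 8 = 7)
  reciprocity: (7/39) -> -(39/7)
  reduce: (4/7)
  pull out 2: (2/7) = +1  (since 7 mod 8 = 7)
  pull out 2: (2/7) = +1  (since 7 mod 8 = 7)
  (1/7) = 1
Product of signs = 1

1


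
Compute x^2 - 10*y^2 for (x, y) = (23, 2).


x^2 - d*y^2
= 23^2 - 10*2^2
= 529 - 40
= 489

489


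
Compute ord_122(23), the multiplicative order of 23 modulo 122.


We want ord_122(23), the smallest k >= 1 with 23^k = 1 mod 122.
n = 122 = 2 * 61, phi(122) = 60; the order divides phi(n).
Divisors of 60: 1, 2, 3, 4, 5, 6, 10, 12, 15, 20, 30, 60
Repeated squaring mod 122: 23^1 = 23, 23^2 = 41, 23^4 = 95, 23^8 = 119, 23^16 = 9, 23^32 = 81
Test divisors in increasing order:
  k=1: 23^1 = 23 mod 122
  k=2: 23^2 = 41 mod 122
  k=3: 23^3 = 41 * 23 = 89 mod 122
  k=4: 23^4 = 95 mod 122
  k=5: 23^5 = 95 * 23 = 111 mod 122
  k=6: 23^6 = 95 * 41 = 113 mod 122
  k=10: 23^10 = 119 * 41 = 121 mod 122
  k=12: 23^12 = 119 * 95 = 81 mod 122
  k=15: 23^15 = 119 * 95 * 41 * 23 = 11 mod 122
  k=20: 23^20 = 9 * 95 = 1 mod 122  <- first divisor giving 1
Order = 20

20


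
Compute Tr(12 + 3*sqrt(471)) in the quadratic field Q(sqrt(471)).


Tr(a + b*sqrt(d)) = (a + b*sqrt(d)) + (a - b*sqrt(d)) = 2a
= 2 * (12)
= 24

24


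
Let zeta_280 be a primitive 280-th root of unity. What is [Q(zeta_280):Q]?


The degree equals Euler's totient phi(280).
280 = 2^3 * 5 * 7
phi(280) = 96

96


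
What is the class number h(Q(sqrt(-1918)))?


K = Q(sqrt(-1918)). d mod 4 = 2, so D = disc(K) = 4d = -7672
h(K) equals the number of primitive reduced positive-definite forms (a, b, c) = a*x^2 + b*x*y + c*y^2 with b^2 - 4ac = D,
where reduced means |b| <= a <= c, with b >= 0 whenever |b| = a or a = c, and primitive means gcd(a, b, c) = 1.
Reduced forces 3a^2 <= |D| = 7672, so 1 <= a <= 50; b must have the parity of D, and c = (b^2 - D)/(4a) must be an integer >= a.
Enumerate a = 1..50, b in [-a, a]:
  a=1: (1, 0, 1918)  [1]
  a=2: (2, 0, 959)  [1]
  a=3..6: none
  a=7: (7, 0, 274)  [1]
  a=8..13: none
  a=14: (14, 0, 137)  [1]
  a=15..18: none
  a=19: (19, -2, 101), (19, 2, 101)  [2]
  a=20..28: none
  a=29: (29, -10, 67), (29, 10, 67)  [2]
  a=30: none
  a=31: (31, -4, 62), (31, 4, 62)  [2]
  a=32..37: none
  a=38: (38, -36, 59), (38, 36, 59)  [2]
  a=39..40: none
  a=41: (41, -6, 47), (41, 6, 47)  [2]
  a=42: none
  a=43: (43, -38, 53), (43, 38, 53)  [2]
  a=44..50: none
Total reduced forms: 1 + 1 + 1 + 1 + 2 + 2 + 2 + 2 + 2 + 2 = 16
h = 16

16


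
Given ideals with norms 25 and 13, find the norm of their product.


N(IJ) = N(I) * N(J)
= 25 * 13
= 325

325


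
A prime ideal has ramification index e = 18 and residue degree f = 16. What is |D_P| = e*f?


|D_P| = e * f
= 18 * 16
= 288

288


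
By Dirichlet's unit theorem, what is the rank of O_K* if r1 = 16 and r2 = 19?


By Dirichlet's unit theorem:
rank = r1 + r2 - 1
= 16 + 19 - 1
= 34

34


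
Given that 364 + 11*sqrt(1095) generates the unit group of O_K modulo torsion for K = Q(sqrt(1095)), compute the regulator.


epsilon = 364 + 11*sqrt(1095)
= 727.9986
R = ln(727.9986)
= 6.5903

6.5903


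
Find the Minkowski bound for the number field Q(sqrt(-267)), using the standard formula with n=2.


d = -267, d mod 4 = 1, so disc(K) = d = -267; |disc(K)| = 267
Imaginary quadratic field, so n = 2, s = r2 = 1, r1 = 0
M = (n!/n^n) * (4/pi)^s * sqrt(|disc(K)|) = (2!/2^2) * (4/pi)^1 * sqrt(267)
= 0.5 * 1.273240 * 16.340135
= 10.4025

10.4025


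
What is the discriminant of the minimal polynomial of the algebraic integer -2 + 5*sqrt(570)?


The element -2 + 5*sqrt(570) has minimal polynomial:
x^2 + 4*x - 14246
Discriminant = (4)^2 - 4*(-14246)
= 16 + 56984
= 57000

57000


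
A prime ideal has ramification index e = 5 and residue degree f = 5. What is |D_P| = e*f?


|D_P| = e * f
= 5 * 5
= 25

25


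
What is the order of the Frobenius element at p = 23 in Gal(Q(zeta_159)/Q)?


The Frobenius at p in Gal(Q(zeta_n)/Q) = (Z/nZ)* is the class of p, so its order is ord_159(23), the smallest k >= 1 with 23^k = 1 mod 159.
n = 159 = 3 * 53, phi(159) = 104; the order divides phi(n).
Divisors of 104: 1, 2, 4, 8, 13, 26, 52, 104
Repeated squaring mod 159: 23^1 = 23, 23^2 = 52, 23^4 = 1, 23^8 = 1, 23^16 = 1, 23^32 = 1, 23^64 = 1
Test divisors in increasing order:
  k=1: 23^1 = 23 mod 159
  k=2: 23^2 = 52 mod 159
  k=4: 23^4 = 1 mod 159  <- first divisor giving 1
Order = 4

4


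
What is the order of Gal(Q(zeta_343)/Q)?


|Gal(Q(zeta_343)/Q)| = phi(343)
= 294

294


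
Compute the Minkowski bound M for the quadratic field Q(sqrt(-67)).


d = -67, d mod 4 = 1, so disc(K) = d = -67; |disc(K)| = 67
Imaginary quadratic field, so n = 2, s = r2 = 1, r1 = 0
M = (n!/n^n) * (4/pi)^s * sqrt(|disc(K)|) = (2!/2^2) * (4/pi)^1 * sqrt(67)
= 0.5 * 1.273240 * 8.185353
= 5.2110

5.2110


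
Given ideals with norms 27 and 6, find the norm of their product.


N(IJ) = N(I) * N(J)
= 27 * 6
= 162

162


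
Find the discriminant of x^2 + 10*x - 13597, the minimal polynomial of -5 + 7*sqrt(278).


The element -5 + 7*sqrt(278) has minimal polynomial:
x^2 + 10*x - 13597
Discriminant = (10)^2 - 4*(-13597)
= 100 + 54388
= 54488

54488


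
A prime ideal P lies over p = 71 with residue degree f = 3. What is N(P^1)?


N(P^a) = p^(a*f)
= 71^(1*3)
= 71^3
= 357911

357911


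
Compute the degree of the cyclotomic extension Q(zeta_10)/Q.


The degree equals Euler's totient phi(10).
10 = 2 * 5
phi(10) = 4

4


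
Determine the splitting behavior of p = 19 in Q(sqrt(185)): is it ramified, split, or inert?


K = Q(sqrt(185)). Since d mod 4 = 1, disc(K) = 185.
Check p | disc: 185 mod 19 = 14.
p does not divide disc. Compute Legendre symbol (d/p):
14^((19-1)/2) mod 19 = -1
(d/p) = -1, so p is inert: (p) stays prime with e=1, f=2, g=1.
Therefore p is inert.

inert


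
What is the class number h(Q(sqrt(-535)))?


K = Q(sqrt(-535)). d mod 4 = 1, so D = disc(K) = d = -535
h(K) equals the number of primitive reduced positive-definite forms (a, b, c) = a*x^2 + b*x*y + c*y^2 with b^2 - 4ac = D,
where reduced means |b| <= a <= c, with b >= 0 whenever |b| = a or a = c, and primitive means gcd(a, b, c) = 1.
Reduced forces 3a^2 <= |D| = 535, so 1 <= a <= 13; b must have the parity of D, and c = (b^2 - D)/(4a) must be an integer >= a.
Enumerate a = 1..13, b in [-a, a]:
  a=1: (1, 1, 134)  [1]
  a=2: (2, -1, 67), (2, 1, 67)  [2]
  a=3: none
  a=4: (4, -3, 34), (4, 3, 34)  [2]
  a=5: (5, 5, 28)  [1]
  a=6: none
  a=7: (7, -5, 20), (7, 5, 20)  [2]
  a=8: (8, -3, 17), (8, 3, 17)  [2]
  a=9: none
  a=10: (10, -5, 14), (10, 5, 14)  [2]
  a=11: (11, -9, 14), (11, 9, 14)  [2]
  a=12..13: none
Total reduced forms: 1 + 2 + 2 + 1 + 2 + 2 + 2 + 2 = 14
h = 14

14


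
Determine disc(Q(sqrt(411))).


For K = Q(sqrt(d)) with d squarefree: disc(K) = d if d = 1 mod 4, and disc(K) = 4d if d = 2 or 3 mod 4.
Here d = 411, and d mod 4 = 3.
d = 3 mod 4, not 1 (O_K = Z[sqrt(d)]), so disc(K) = 4d = 4 * (411) = 1644

1644


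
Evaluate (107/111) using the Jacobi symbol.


Compute (107/111) via quadratic reciprocity:
  reciprocity: (107/111) -> -(111/107)
  reduce: (4/107)
  pull out 2: (2/107) = -1  (since 107 mod 8 = 3)
  pull out 2: (2/107) = -1  (since 107 mod 8 = 3)
  (1/107) = 1
Product of signs = -1

-1


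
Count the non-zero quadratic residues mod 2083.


For prime p, the number of non-zero quadratic residues is (p-1)/2.
= (2083-1)/2
= 1041

1041


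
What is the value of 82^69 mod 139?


p = 139 is prime and the exponent is (p-1)/2 = 69, so by Euler's criterion 82^69 = (82/139) = +1 or -1 mod 139.
Compute by square-and-multiply:
  69 = 64 + 4 + 1 (binary 1000101)
  Repeated squaring mod 139: 82^1 = 82, 82^2 = 52, 82^4 = 63, 82^8 = 77, 82^16 = 91, 82^32 = 80, 82^64 = 6
  82^69 = 82^64 * 82^4 * 82^1 = 6 * 63 * 82 mod 139
    6 * 63 = 378 = 100 mod 139
    100 * 82 = 8200 = 138 mod 139
  82^69 = 138 mod 139
Result 138 = p - 1 = -1 mod 139: 82 is a quadratic non-residue mod 139. As a residue in [0, p-1] the value is 138.
82^69 mod 139 = 138

138


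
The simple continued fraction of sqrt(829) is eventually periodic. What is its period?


Run the CF algorithm for sqrt(829).
a_0 = floor(sqrt(829)) = 28; set m_0=0, q_0=1.
Recurrence: m' = q*a - m,  q' = (d - m'^2)/q,  a' = floor((a_0 + m')/q').
  step 1: m=28, q=45, a=1
  step 2: m=17, q=12, a=3
  step 3: m=19, q=39, a=1
  step 4: m=20, q=11, a=4
  step 5: m=24, q=23, a=2
  step 6: m=22, q=15, a=3
  step 7: m=23, q=20, a=2
  step 8: m=17, q=27, a=1
  step 9: m=10, q=27, a=1
  step 10: m=17, q=20, a=2
  step 11: m=23, q=15, a=3
  step 12: m=22, q=23, a=2
  step 13: m=24, q=11, a=4
  step 14: m=20, q=39, a=1
  step 15: m=19, q=12, a=3
  step 16: m=17, q=45, a=1
  step 17: m=28, q=1, a=56
a_17 = 2*a_0 = 56, so the period closes here.
sqrt(829) = [28; 1, 3, 1, 4, 2, 3, 2, 1, 1, 2, 3, 2, 4, 1, 3, 1, 56]
Period length = 17

17


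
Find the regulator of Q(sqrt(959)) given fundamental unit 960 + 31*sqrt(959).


epsilon = 960 + 31*sqrt(959)
= 1919.9995
R = ln(1919.9995)
= 7.5601

7.5601


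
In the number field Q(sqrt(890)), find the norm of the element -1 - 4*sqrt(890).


N(a + b*sqrt(d)) = a^2 - d*b^2
= (-1)^2 - (890)*(-4)^2
= 1 - 14240
= -14239

-14239


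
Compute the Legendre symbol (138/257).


p = 257 is prime, so compute (138/257) with the reciprocity algorithm (Jacobi-symbol steps: pull out 2s via (2/n), flip via reciprocity, reduce):
  pull out 2: (2/257) = +1  (since 257 mod 8 = 1)
  reciprocity: (69/257) -> +(257/69)
  reduce: (50/69)
  pull out 2: (2/69) = -1  (since 69 mod 8 = 5)
  reciprocity: (25/69) -> +(69/25)
  reduce: (19/25)
  reciprocity: (19/25) -> +(25/19)
  reduce: (6/19)
  pull out 2: (2/19) = -1  (since 19 mod 8 = 3)
  reciprocity: (3/19) -> -(19/3)
  reduce: (1/3)
  (1/3) = 1
Product of signs = -1
(138/257) = -1

-1


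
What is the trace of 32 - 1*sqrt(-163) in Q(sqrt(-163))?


Tr(a + b*sqrt(d)) = (a + b*sqrt(d)) + (a - b*sqrt(d)) = 2a
= 2 * (32)
= 64

64


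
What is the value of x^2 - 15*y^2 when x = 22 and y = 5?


x^2 - d*y^2
= 22^2 - 15*5^2
= 484 - 375
= 109

109


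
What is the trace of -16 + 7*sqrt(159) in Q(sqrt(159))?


Tr(a + b*sqrt(d)) = (a + b*sqrt(d)) + (a - b*sqrt(d)) = 2a
= 2 * (-16)
= -32

-32


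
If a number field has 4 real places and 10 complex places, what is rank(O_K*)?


By Dirichlet's unit theorem:
rank = r1 + r2 - 1
= 4 + 10 - 1
= 13

13


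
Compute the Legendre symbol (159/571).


p = 571 is prime, so compute (159/571) with the reciprocity algorithm (Jacobi-symbol steps: pull out 2s via (2/n), flip via reciprocity, reduce):
  reciprocity: (159/571) -> -(571/159)
  reduce: (94/159)
  pull out 2: (2/159) = +1  (since 159 mod 8 = 7)
  reciprocity: (47/159) -> -(159/47)
  reduce: (18/47)
  pull out 2: (2/47) = +1  (since 47 mod 8 = 7)
  reciprocity: (9/47) -> +(47/9)
  reduce: (2/9)
  pull out 2: (2/9) = +1  (since 9 mod 8 = 1)
  (1/9) = 1
Product of signs = 1
(159/571) = 1

1


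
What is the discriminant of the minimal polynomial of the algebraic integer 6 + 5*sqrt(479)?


The element 6 + 5*sqrt(479) has minimal polynomial:
x^2 - 12*x - 11939
Discriminant = (-12)^2 - 4*(-11939)
= 144 + 47756
= 47900

47900


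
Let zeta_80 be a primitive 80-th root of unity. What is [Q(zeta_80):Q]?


The degree equals Euler's totient phi(80).
80 = 2^4 * 5
phi(80) = 32

32


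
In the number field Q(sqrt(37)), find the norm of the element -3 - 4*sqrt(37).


N(a + b*sqrt(d)) = a^2 - d*b^2
= (-3)^2 - (37)*(-4)^2
= 9 - 592
= -583

-583


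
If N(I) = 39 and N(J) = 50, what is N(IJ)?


N(IJ) = N(I) * N(J)
= 39 * 50
= 1950

1950


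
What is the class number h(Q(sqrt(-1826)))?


K = Q(sqrt(-1826)). d mod 4 = 2, so D = disc(K) = 4d = -7304
h(K) equals the number of primitive reduced positive-definite forms (a, b, c) = a*x^2 + b*x*y + c*y^2 with b^2 - 4ac = D,
where reduced means |b| <= a <= c, with b >= 0 whenever |b| = a or a = c, and primitive means gcd(a, b, c) = 1.
Reduced forces 3a^2 <= |D| = 7304, so 1 <= a <= 49; b must have the parity of D, and c = (b^2 - D)/(4a) must be an integer >= a.
Enumerate a = 1..49, b in [-a, a]:
  a=1: (1, 0, 1826)  [1]
  a=2: (2, 0, 913)  [1]
  a=3: (3, -2, 609), (3, 2, 609)  [2]
  a=4: none
  a=5: (5, -4, 366), (5, 4, 366)  [2]
  a=6: (6, -4, 305), (6, 4, 305)  [2]
  a=7: (7, -2, 261), (7, 2, 261)  [2]
  a=8: none
  a=9: (9, -2, 203), (9, 2, 203)  [2]
  a=10: (10, -4, 183), (10, 4, 183)  [2]
  a=11: (11, 0, 166)  [1]
  a=12..13: none
  a=14: (14, -12, 133), (14, 12, 133)  [2]
  a=15: (15, -14, 125), (15, -4, 122), (15, 4, 122), (15, 14, 125)  [4]
  a=16..17: none
  a=18: (18, -16, 105), (18, 16, 105)  [2]
  a=19: (19, -12, 98), (19, 12, 98)  [2]
  a=20: none
  a=21: (21, -16, 90), (21, -2, 87), (21, 2, 87), (21, 16, 90)  [4]
  a=22: (22, 0, 83)  [1]
  a=23..24: none
  a=25: (25, -14, 75), (25, 14, 75)  [2]
  a=26: none
  a=27: (27, -16, 70), (27, 16, 70)  [2]
  a=28: none
  a=29: (29, -2, 63), (29, 2, 63)  [2]
  a=30: (30, -16, 63), (30, -4, 61), (30, 4, 61), (30, 16, 63)  [4]
  a=31..32: none
  a=33: (33, -22, 59), (33, 22, 59)  [2]
  a=34: none
  a=35: (35, -26, 57), (35, -16, 54), (35, 16, 54), (35, 26, 57)  [4]
  a=36..37: none
  a=38: (38, -12, 49), (38, 12, 49)  [2]
  a=39..41: none
  a=42: (42, -40, 53), (42, -16, 45), (42, 16, 45), (42, 40, 53)  [4]
  a=43: (43, -36, 50), (43, 36, 50)  [2]
  a=44: none
  a=45: (45, -34, 47), (45, 34, 47)  [2]
  a=46..49: none
Total reduced forms: 1 + 1 + 2 + 2 + 2 + 2 + 2 + 2 + 1 + 2 + 4 + 2 + 2 + 4 + 1 + 2 + 2 + 2 + 4 + 2 + 4 + 2 + 4 + 2 + 2 = 56
h = 56

56


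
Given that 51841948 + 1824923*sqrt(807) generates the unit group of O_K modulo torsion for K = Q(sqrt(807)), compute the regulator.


epsilon = 51841948 + 1824923*sqrt(807)
= 1.0368e+08
R = ln(1.0368e+08)
= 18.4569

18.4569


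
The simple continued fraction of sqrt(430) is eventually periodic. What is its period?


Run the CF algorithm for sqrt(430).
a_0 = floor(sqrt(430)) = 20; set m_0=0, q_0=1.
Recurrence: m' = q*a - m,  q' = (d - m'^2)/q,  a' = floor((a_0 + m')/q').
  step 1: m=20, q=30, a=1
  step 2: m=10, q=11, a=2
  step 3: m=12, q=26, a=1
  step 4: m=14, q=9, a=3
  step 5: m=13, q=29, a=1
  step 6: m=16, q=6, a=6
  step 7: m=20, q=5, a=8
  step 8: m=20, q=6, a=6
  step 9: m=16, q=29, a=1
  step 10: m=13, q=9, a=3
  step 11: m=14, q=26, a=1
  step 12: m=12, q=11, a=2
  step 13: m=10, q=30, a=1
  step 14: m=20, q=1, a=40
a_14 = 2*a_0 = 40, so the period closes here.
sqrt(430) = [20; 1, 2, 1, 3, 1, 6, 8, 6, 1, 3, 1, 2, 1, 40]
Period length = 14

14


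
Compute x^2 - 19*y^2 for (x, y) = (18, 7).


x^2 - d*y^2
= 18^2 - 19*7^2
= 324 - 931
= -607

-607


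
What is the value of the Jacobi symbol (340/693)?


Compute (340/693) via quadratic reciprocity:
  pull out 2: (2/693) = -1  (since 693 mod 8 = 5)
  pull out 2: (2/693) = -1  (since 693 mod 8 = 5)
  reciprocity: (85/693) -> +(693/85)
  reduce: (13/85)
  reciprocity: (13/85) -> +(85/13)
  reduce: (7/13)
  reciprocity: (7/13) -> +(13/7)
  reduce: (6/7)
  pull out 2: (2/7) = +1  (since 7 mod 8 = 7)
  reciprocity: (3/7) -> -(7/3)
  reduce: (1/3)
  (1/3) = 1
Product of signs = -1

-1


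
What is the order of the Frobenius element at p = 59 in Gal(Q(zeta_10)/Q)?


The Frobenius at p in Gal(Q(zeta_n)/Q) = (Z/nZ)* is the class of p, so its order is ord_10(59), the smallest k >= 1 with 59^k = 1 mod 10.
n = 10 = 2 * 5, phi(10) = 4; the order divides phi(n).
Divisors of 4: 1, 2, 4
Repeated squaring mod 10: 59^1 = 9, 59^2 = 1, 59^4 = 1
Test divisors in increasing order:
  k=1: 59^1 = 9 mod 10
  k=2: 59^2 = 1 mod 10  <- first divisor giving 1
Order = 2

2


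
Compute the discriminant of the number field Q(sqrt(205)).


For K = Q(sqrt(d)) with d squarefree: disc(K) = d if d = 1 mod 4, and disc(K) = 4d if d = 2 or 3 mod 4.
Here d = 205, and d mod 4 = 1.
d = 1 mod 4 (O_K = Z[(1+sqrt(d))/2]), so disc(K) = d = 205

205


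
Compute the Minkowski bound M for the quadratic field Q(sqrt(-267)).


d = -267, d mod 4 = 1, so disc(K) = d = -267; |disc(K)| = 267
Imaginary quadratic field, so n = 2, s = r2 = 1, r1 = 0
M = (n!/n^n) * (4/pi)^s * sqrt(|disc(K)|) = (2!/2^2) * (4/pi)^1 * sqrt(267)
= 0.5 * 1.273240 * 16.340135
= 10.4025

10.4025


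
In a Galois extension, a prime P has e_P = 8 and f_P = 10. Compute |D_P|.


|D_P| = e * f
= 8 * 10
= 80

80


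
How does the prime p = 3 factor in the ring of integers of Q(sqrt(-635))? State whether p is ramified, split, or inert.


K = Q(sqrt(-635)). Since d mod 4 = 1, disc(K) = -635.
Check p | disc: -635 mod 3 = 1.
p does not divide disc. Compute Legendre symbol (d/p):
1^((3-1)/2) mod 3 = 1
(d/p) = 1, so p splits: (p) = P*P' with e=1, f=1, g=2.
Therefore p is split.

split


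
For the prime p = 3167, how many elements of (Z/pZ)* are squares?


For prime p, the number of non-zero quadratic residues is (p-1)/2.
= (3167-1)/2
= 1583

1583


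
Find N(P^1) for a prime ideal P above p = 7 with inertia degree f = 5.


N(P^a) = p^(a*f)
= 7^(1*5)
= 7^5
= 16807

16807


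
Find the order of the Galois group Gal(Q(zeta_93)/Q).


|Gal(Q(zeta_93)/Q)| = phi(93)
= 60

60


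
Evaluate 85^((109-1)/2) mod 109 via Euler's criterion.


p = 109 is prime and the exponent is (p-1)/2 = 54, so by Euler's criterion 85^54 = (85/109) = +1 or -1 mod 109.
Compute by square-and-multiply:
  54 = 32 + 16 + 4 + 2 (binary 110110)
  Repeated squaring mod 109: 85^1 = 85, 85^2 = 31, 85^4 = 89, 85^8 = 73, 85^16 = 97, 85^32 = 35
  85^54 = 85^32 * 85^16 * 85^4 * 85^2 = 35 * 97 * 89 * 31 mod 109
    35 * 97 = 3395 = 16 mod 109
    16 * 89 = 1424 = 7 mod 109
    7 * 31 = 217 = 108 mod 109
  85^54 = 108 mod 109
Result 108 = p - 1 = -1 mod 109: 85 is a quadratic non-residue mod 109. As a residue in [0, p-1] the value is 108.
85^54 mod 109 = 108

108
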